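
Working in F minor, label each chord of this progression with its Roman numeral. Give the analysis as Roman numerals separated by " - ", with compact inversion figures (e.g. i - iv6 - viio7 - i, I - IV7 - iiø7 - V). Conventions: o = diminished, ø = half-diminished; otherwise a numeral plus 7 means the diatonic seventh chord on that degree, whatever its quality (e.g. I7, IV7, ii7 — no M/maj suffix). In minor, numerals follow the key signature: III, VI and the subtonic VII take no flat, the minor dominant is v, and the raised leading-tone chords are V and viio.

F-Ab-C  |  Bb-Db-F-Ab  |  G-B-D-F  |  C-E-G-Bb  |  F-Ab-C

i - iv7 - V7/V - V7 - i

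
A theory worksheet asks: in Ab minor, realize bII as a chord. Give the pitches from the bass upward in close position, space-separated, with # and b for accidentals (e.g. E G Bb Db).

Scale degree 2 in Ab minor is Bb; lowering it a half step gives Bbb. bII is the Neapolitan chord — a major triad on the lowered second degree.
So the chord is Bbb-Db-Fb.

Bbb Db Fb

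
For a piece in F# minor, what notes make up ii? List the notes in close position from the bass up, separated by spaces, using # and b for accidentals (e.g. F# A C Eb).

ii is the minor supertonic, borrowed from the parallel major (the Dorian ii). In F# minor that root is G#.
So the chord is G#-B-D#.

G# B D#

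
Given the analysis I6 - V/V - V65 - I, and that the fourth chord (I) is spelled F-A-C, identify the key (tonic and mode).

F major

The anchor chord is a major triad on F, labeled I.
If F is scale degree 1 and the mode makes that degree carry a major triad, the tonic is F and the mode is major.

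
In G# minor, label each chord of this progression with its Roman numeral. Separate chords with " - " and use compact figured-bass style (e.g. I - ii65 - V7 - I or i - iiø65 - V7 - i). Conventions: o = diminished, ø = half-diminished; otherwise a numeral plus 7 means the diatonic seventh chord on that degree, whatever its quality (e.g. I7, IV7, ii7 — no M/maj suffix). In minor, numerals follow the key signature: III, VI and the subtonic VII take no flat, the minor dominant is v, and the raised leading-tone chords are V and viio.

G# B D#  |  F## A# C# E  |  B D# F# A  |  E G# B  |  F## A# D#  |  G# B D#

G#-B-D# has root G#, degree 1 in G# minor, so i.
F##-A#-C#-E has root F##, degree 7 in G# minor, so viio7.
B-D#-F#-A is the secondary dominant of VI (dominant seventh chord on B): V7/VI.
E-G#-B: major triad on E = scale degree 6 → VI.
F##-A#-D#: major triad on D# = scale degree 5 → V6.
G#-B-D# has root G#, degree 1 in G# minor, so i.

i - viio7 - V7/VI - VI - V6 - i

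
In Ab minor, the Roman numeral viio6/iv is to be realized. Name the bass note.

The applied chord viio6/iv is rooted on C: C-Eb-Gb.
The figure 6 means first inversion — the third is in the bass.

Eb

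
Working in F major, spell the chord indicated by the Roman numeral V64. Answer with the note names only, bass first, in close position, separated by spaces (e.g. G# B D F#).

G C E

In F major, the fifth degree is C, and the diatonic chord built there is a major triad.
That chord is spelled C-E-G.
The figured bass 64 indicates second inversion, placing the fifth (G) in the bass: G-C-E.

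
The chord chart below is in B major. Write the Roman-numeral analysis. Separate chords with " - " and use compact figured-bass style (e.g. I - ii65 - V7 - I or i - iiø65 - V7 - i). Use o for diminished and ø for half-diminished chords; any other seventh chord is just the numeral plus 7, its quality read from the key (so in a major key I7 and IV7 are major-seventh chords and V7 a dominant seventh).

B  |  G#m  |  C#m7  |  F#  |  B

I - vi - ii7 - V - I

B has root B, degree 1 in B major, so I.
G#m: root G# is the submediant; minor triad there is vi.
C#m7: root C# is the supertonic; minor seventh chord there is ii7.
F#: root F# is the dominant; major triad there is V.
B: major triad on B = scale degree 1 → I.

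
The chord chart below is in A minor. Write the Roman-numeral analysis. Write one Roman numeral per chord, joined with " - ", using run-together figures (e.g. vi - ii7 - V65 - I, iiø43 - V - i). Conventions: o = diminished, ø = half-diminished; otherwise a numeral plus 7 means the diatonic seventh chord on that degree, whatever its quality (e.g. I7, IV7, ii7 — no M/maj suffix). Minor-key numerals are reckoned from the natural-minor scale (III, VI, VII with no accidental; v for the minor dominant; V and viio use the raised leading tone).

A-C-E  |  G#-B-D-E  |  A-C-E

A-C-E has root A, degree 1 in A minor, so i.
G#-B-D-E: root E is the dominant; dominant seventh chord there is V65.
A-C-E: root A is the tonic; minor triad there is i.

i - V65 - i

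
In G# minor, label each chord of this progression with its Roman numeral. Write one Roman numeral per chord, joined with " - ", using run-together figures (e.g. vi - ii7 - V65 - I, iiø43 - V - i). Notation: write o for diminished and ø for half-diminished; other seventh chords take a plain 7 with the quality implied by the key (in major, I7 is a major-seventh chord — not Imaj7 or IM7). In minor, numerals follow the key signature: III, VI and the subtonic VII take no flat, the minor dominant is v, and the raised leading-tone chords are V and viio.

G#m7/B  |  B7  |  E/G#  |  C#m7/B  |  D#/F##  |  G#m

i65 - V7/VI - VI6 - iv42 - V6 - i

G#m7/B has root G#, degree 1 in G# minor, so i65.
B7: chromatic; B is V of VI, so V7/VI.
E/G# has root E, degree 6 in G# minor, so VI6.
C#m7/B has root C#, degree 4 in G# minor, so iv42.
D#/F##: major triad on D# = scale degree 5 → V6.
G#m: root G# is the tonic; minor triad there is i.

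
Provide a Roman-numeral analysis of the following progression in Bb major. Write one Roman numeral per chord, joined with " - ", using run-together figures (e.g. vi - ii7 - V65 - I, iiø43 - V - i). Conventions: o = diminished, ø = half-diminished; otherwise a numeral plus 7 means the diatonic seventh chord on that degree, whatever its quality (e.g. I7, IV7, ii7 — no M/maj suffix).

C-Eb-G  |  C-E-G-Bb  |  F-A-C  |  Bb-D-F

ii - V7/V - V - I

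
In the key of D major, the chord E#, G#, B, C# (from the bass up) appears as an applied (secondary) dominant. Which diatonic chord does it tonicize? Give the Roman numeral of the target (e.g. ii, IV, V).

iii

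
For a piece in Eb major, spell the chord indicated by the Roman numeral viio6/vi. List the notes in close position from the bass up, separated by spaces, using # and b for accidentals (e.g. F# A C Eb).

The slash marks an applied leading-tone chord: viio of vi. In Eb major, vi is C, so the leading tone to it is B, a half step below.
Building a diminished triad on B gives B-D-F.
The figured bass 6 indicates first inversion, placing the third (D) in the bass: D-F-B.

D F B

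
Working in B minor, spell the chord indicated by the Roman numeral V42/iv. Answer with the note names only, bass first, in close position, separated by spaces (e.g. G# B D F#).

A B D# F#

V42/iv is a secondary dominant — the dominant seventh of iv. iv in B minor is E, so the applied chord's root is B, a perfect fifth above.
Building a dominant seventh chord on B gives B-D#-F#-A.
The figured bass 42 indicates third inversion, placing the seventh (A) in the bass: A-B-D#-F#.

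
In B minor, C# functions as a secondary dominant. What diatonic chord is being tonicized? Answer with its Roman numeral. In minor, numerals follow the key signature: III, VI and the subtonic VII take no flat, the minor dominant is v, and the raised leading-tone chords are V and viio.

V

The chord is a major triad on C#.
A dominant resolves down a perfect fifth: C# → F#. In B minor, F# is scale degree 5, i.e. V.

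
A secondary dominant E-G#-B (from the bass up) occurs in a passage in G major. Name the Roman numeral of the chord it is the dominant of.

ii

The chord is a major triad on E.
A dominant resolves down a perfect fifth: E → A. In G major, A is scale degree 2, i.e. ii.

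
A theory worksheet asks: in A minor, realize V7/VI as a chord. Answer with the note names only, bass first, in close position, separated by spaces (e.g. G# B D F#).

C E G Bb

The slash means an applied dominant: we want the dominant of VI. In A minor, VI is F major, and its dominant is built on C.
Building a dominant seventh chord on C gives C-E-G-Bb.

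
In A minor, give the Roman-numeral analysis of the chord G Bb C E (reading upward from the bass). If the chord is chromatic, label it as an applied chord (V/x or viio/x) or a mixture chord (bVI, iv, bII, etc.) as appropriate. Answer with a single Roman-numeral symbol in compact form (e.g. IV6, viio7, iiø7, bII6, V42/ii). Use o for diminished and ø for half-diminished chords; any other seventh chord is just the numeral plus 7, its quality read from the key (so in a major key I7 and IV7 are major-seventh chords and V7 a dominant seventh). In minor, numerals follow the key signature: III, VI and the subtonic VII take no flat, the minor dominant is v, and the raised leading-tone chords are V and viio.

The pitches C-E-G-Bb form a dominant seventh chord rooted on C.
C is not a diatonic chord root with this quality in A minor, but it lies a perfect fifth above F (VI), so the chord functions as an applied dominant of VI.
With G in the bass the chord is in second inversion, so the figured bass is 43.

V43/VI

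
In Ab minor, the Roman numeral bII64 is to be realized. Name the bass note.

Fb

bII in Ab minor has root Bbb; the chord is Bbb-Db-Fb.
The figure 64 means second inversion — the fifth is in the bass.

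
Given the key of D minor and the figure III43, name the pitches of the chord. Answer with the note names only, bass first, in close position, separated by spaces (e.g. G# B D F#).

C E F A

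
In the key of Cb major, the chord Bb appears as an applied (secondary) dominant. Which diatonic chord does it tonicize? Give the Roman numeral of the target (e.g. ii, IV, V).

iii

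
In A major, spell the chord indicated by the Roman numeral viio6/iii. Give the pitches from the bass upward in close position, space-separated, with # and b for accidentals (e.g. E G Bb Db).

D# F# B#

The slash marks an applied leading-tone chord: viio of iii. In A major, iii is C#, so the leading tone to it is B#, a half step below.
Building a diminished triad on B# gives B#-D#-F#.
With the 6 figure the chord is in first inversion; from the bass D# upward in close position it reads D#-F#-B#.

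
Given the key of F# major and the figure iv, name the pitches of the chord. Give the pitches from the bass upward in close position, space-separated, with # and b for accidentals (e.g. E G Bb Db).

B D F#

Scale degree 4 in F# major is B; here the chord built on it is altered to a minor triad. iv is the minor subdominant, borrowed from the parallel minor.
So the chord is B-D-F#, a minor triad.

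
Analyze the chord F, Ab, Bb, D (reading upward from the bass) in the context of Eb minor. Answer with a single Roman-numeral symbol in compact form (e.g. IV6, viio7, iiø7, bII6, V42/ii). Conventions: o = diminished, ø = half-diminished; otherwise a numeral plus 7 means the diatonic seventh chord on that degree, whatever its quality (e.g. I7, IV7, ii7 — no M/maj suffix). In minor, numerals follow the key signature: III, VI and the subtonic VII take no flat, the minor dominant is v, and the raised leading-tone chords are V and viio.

Stacked in thirds the chord is Bb-D-F-Ab: a dominant seventh chord on Bb.
Bb is scale degree 5 in Eb minor, and a dominant seventh chord on that degree is written V7.
With F in the bass the chord is in second inversion, so the figured bass is 43.

V43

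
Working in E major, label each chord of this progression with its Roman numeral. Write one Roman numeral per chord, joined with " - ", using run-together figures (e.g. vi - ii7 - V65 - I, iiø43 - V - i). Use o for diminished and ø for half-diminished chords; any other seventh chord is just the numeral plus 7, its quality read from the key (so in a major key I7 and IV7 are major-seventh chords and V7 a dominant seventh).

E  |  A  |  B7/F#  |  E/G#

E: major triad on E = scale degree 1 → I.
A has root A, degree 4 in E major, so IV.
B7/F# has root B, degree 5 in E major, so V43.
E/G#: root E is the tonic; major triad there is I6.

I - IV - V43 - I6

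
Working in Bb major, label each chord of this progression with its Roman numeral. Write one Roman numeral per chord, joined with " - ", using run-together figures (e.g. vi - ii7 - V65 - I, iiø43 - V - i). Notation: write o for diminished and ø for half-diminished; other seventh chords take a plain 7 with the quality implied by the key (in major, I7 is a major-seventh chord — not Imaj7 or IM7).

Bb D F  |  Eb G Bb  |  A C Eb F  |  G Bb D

I - IV - V65 - vi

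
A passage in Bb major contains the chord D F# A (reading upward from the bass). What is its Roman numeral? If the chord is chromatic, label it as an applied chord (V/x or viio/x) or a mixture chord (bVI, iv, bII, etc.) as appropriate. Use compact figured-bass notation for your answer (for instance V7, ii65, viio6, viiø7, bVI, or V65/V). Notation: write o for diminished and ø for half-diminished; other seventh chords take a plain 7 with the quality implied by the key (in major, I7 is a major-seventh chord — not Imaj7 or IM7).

V/vi

The pitches D-F#-A form a major triad rooted on D.
D is not a diatonic chord root with this quality in Bb major, but it lies a perfect fifth above G (vi), so the chord functions as an applied dominant of vi.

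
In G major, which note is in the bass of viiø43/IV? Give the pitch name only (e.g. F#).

The applied chord viiø43/IV is rooted on B: B-D-F-A.
The figure 43 means second inversion — the fifth is in the bass.

F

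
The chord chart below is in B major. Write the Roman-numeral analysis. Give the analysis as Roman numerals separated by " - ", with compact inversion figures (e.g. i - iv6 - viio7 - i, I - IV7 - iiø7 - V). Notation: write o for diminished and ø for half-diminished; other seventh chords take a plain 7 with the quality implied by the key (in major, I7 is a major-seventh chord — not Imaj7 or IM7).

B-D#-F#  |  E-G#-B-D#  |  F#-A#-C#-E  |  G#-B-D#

I - IV7 - V7 - vi

B-D#-F#: major triad on B = scale degree 1 → I.
E-G#-B-D# has root E, degree 4 in B major, so IV7.
F#-A#-C#-E has root F#, degree 5 in B major, so V7.
G#-B-D# has root G#, degree 6 in B major, so vi.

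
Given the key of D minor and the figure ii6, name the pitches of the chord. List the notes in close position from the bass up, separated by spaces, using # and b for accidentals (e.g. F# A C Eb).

ii6 is the minor supertonic, borrowed from the parallel major (the Dorian ii). In D minor that root is E.
So the chord is E-G-B, a minor triad.
The figured bass 6 indicates first inversion, placing the third (G) in the bass: G-B-E.

G B E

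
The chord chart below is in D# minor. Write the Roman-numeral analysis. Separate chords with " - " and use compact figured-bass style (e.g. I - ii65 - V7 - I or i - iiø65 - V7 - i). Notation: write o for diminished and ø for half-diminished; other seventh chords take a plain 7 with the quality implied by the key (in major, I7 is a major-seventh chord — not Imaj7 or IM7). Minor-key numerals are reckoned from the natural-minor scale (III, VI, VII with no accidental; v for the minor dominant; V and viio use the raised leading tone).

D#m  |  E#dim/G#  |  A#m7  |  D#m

i - iio6 - v7 - i

D#m: root D# is the tonic; minor triad there is i.
E#dim/G#: diminished triad on E# = scale degree 2 → iio6.
A#m7: root A# is the dominant; minor seventh chord there is v7.
D#m: root D# is the tonic; minor triad there is i.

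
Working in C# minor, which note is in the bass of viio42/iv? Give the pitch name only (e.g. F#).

D

The applied chord viio42/iv is rooted on E#: E#-G#-B-D.
The figure 42 means third inversion — the seventh is in the bass.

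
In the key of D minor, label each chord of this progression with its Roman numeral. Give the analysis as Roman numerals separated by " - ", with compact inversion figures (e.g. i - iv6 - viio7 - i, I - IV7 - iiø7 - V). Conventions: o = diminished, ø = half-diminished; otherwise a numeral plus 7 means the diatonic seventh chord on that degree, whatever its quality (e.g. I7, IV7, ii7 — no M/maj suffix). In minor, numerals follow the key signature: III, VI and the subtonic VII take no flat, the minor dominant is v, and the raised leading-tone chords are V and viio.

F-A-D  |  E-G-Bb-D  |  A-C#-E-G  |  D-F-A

i6 - iiø7 - V7 - i

F-A-D: root D is the tonic; minor triad there is i6.
E-G-Bb-D has root E, degree 2 in D minor, so iiø7.
A-C#-E-G has root A, degree 5 in D minor, so V7.
D-F-A has root D, degree 1 in D minor, so i.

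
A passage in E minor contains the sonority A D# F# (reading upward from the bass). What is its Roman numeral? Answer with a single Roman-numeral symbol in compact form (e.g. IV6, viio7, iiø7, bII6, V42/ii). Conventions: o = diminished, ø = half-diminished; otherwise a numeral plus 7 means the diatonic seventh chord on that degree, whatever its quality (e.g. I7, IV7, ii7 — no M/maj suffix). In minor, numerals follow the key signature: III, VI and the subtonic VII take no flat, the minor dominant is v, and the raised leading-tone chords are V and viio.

viio64

The pitches D#-F#-A form a diminished triad rooted on D#.
D# is scale degree 7 in E minor, and a diminished triad on that degree is written viio.
With A in the bass the chord is in second inversion, so the figured bass is 64.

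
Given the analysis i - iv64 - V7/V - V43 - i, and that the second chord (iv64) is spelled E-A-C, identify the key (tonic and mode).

E minor

iv64 is given as E-A-C — a minor triad with root A.
If A is scale degree 4 and the mode makes that degree carry a minor triad, the tonic is E and the mode is minor.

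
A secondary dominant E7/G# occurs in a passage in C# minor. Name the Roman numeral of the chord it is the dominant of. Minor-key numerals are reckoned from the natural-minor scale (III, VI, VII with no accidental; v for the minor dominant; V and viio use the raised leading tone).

The chord is a dominant seventh chord on E.
A dominant resolves down a perfect fifth: E → A. In C# minor, A is scale degree 6, i.e. VI.

VI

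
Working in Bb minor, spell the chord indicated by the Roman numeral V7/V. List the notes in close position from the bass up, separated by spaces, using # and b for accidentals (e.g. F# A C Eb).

C E G Bb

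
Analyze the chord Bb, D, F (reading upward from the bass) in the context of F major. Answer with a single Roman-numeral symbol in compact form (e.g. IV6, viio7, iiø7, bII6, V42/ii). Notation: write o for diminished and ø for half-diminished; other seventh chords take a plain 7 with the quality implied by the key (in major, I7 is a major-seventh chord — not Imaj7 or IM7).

IV

The pitches Bb-D-F form a major triad rooted on Bb.
Bb is scale degree 4 in F major, and a major triad on that degree is written IV.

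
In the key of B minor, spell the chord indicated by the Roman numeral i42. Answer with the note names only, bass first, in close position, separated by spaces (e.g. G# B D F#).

A B D F#

The numeral's case and figure indicate a minor seventh chord. In B minor its root, the first degree, is B.
That chord is spelled B-D-F#-A.
With the 42 figure the chord is in third inversion; from the bass A upward in close position it reads A-B-D-F#.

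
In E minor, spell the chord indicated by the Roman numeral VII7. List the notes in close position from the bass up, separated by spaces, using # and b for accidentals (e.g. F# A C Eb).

D F# A C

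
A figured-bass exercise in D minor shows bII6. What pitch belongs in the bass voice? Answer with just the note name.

G

bII in D minor has root Eb; the chord is Eb-G-Bb.
The figure 6 means first inversion — the third is in the bass.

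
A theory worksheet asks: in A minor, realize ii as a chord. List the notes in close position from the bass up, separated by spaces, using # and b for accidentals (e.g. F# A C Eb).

ii is the minor supertonic, borrowed from the parallel major (the Dorian ii). In A minor that root is B.
So the chord is B-D-F#.

B D F#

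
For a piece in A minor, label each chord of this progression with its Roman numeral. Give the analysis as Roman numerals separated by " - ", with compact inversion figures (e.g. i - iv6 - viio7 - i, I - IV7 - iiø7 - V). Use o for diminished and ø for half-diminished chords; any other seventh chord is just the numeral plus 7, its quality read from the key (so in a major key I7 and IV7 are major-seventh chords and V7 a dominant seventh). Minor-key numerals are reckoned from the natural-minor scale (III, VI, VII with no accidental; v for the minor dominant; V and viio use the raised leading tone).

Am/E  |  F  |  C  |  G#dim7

Am/E has root A, degree 1 in A minor, so i64.
F: major triad on F = scale degree 6 → VI.
C has root C, degree 3 in A minor, so III.
G#dim7: fully diminished seventh chord on G# = scale degree 7 → viio7.

i64 - VI - III - viio7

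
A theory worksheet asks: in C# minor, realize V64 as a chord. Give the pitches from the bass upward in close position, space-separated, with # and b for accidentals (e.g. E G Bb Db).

In C# minor, the fifth degree is G#. The dominant is major (leading tone raised), so V is a major triad.
That chord is spelled G#-B#-D#.
The figured bass 64 indicates second inversion, placing the fifth (D#) in the bass: D#-G#-B#.

D# G# B#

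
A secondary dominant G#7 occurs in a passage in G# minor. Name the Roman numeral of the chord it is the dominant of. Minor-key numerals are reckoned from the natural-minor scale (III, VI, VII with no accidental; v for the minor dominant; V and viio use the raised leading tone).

The chord is a dominant seventh chord on G#.
A dominant resolves down a perfect fifth: G# → C#. In G# minor, C# is scale degree 4, i.e. iv.

iv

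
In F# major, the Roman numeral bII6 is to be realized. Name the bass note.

B

bII in F# major has root G; the chord is G-B-D.
The figure 6 means first inversion — the third is in the bass.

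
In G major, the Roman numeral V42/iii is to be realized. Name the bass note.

E

The applied chord V42/iii is rooted on F#: F#-A#-C#-E.
The figure 42 means third inversion — the seventh is in the bass.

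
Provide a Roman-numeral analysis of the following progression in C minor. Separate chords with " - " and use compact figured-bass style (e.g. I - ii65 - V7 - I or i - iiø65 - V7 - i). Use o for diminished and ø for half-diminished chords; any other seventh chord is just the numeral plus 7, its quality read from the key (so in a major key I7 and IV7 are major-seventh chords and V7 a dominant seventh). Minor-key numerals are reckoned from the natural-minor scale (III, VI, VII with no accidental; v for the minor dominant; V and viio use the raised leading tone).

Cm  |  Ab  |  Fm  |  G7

i - VI - iv - V7

Cm: minor triad on C = scale degree 1 → i.
Ab: major triad on Ab = scale degree 6 → VI.
Fm: minor triad on F = scale degree 4 → iv.
G7: root G is the dominant; dominant seventh chord there is V7.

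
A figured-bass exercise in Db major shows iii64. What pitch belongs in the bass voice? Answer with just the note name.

C

iii in Db major has root F; the chord is F-Ab-C.
The figure 64 means second inversion — the fifth is in the bass.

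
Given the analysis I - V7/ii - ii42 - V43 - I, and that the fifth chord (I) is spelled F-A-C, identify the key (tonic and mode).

F major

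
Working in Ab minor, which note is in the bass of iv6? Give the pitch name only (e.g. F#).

iv in Ab minor has root Db; the chord is Db-Fb-Ab.
The figure 6 means first inversion — the third is in the bass.

Fb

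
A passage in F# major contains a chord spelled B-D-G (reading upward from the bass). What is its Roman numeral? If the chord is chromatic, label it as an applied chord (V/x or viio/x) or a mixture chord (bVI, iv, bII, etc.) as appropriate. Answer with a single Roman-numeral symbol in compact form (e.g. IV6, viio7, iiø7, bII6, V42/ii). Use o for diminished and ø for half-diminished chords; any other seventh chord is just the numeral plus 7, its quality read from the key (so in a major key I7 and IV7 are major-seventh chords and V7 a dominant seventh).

bII6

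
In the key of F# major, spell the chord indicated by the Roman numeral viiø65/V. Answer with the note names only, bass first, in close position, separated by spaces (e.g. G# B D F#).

The slash marks an applied leading-tone chord: viio of V. In F# major, V is C#, so the leading tone to it is B#, a half step below.
Building a half-diminished seventh chord on B# gives B#-D#-F#-A#.
With the 65 figure the chord is in first inversion; from the bass D# upward in close position it reads D#-F#-A#-B#.

D# F# A# B#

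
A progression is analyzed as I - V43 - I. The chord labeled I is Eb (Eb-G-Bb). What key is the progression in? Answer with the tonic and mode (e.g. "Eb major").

I is given as Eb-G-Bb — a major triad with root Eb.
If Eb is scale degree 1 and the mode makes that degree carry a major triad, the tonic is Eb and the mode is major.

Eb major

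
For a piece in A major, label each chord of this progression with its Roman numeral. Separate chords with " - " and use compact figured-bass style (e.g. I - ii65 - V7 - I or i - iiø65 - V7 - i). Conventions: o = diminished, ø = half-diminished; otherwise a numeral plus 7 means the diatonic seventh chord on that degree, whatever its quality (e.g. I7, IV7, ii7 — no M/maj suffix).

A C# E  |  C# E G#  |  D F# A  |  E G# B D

I - iii - IV - V7

A-C#-E has root A, degree 1 in A major, so I.
C#-E-G#: minor triad on C# = scale degree 3 → iii.
D-F#-A: root D is the subdominant; major triad there is IV.
E-G#-B-D: root E is the dominant; dominant seventh chord there is V7.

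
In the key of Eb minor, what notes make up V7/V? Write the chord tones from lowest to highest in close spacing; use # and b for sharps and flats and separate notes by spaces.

F A C Eb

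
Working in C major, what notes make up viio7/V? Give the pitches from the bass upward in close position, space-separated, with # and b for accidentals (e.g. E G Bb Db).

viio7/V is a secondary leading-tone chord. The target V is G in C major; the applied chord is rooted a semitone below, on F#.
Building a fully diminished seventh chord on F# gives F#-A-C-Eb.

F# A C Eb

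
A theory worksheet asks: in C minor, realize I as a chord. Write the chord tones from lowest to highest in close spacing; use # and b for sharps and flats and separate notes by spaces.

I is the major tonic (Picardy third), borrowed from the parallel major. In C minor that root is C.
So the chord is C-E-G.

C E G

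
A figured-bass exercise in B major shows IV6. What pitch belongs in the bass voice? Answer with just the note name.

G#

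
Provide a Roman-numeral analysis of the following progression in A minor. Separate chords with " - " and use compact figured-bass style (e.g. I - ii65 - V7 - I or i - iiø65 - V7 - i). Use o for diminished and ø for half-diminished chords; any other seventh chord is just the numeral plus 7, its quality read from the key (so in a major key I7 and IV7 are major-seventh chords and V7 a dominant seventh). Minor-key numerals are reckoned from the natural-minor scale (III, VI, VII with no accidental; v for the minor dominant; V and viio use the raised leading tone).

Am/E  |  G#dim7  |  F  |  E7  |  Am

Am/E: minor triad on A = scale degree 1 → i64.
G#dim7 has root G#, degree 7 in A minor, so viio7.
F: root F is the submediant; major triad there is VI.
E7 has root E, degree 5 in A minor, so V7.
Am has root A, degree 1 in A minor, so i.

i64 - viio7 - VI - V7 - i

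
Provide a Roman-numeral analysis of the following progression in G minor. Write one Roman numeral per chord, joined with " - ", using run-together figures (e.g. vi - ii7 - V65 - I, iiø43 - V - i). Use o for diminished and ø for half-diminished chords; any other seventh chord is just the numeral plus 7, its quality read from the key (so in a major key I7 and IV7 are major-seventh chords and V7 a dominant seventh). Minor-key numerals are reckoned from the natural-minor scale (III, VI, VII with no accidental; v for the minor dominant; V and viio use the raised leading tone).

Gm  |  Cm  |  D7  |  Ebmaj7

Gm has root G, degree 1 in G minor, so i.
Cm: minor triad on C = scale degree 4 → iv.
D7: dominant seventh chord on D = scale degree 5 → V7.
Ebmaj7: root Eb is the submediant; major seventh chord there is VI7.

i - iv - V7 - VI7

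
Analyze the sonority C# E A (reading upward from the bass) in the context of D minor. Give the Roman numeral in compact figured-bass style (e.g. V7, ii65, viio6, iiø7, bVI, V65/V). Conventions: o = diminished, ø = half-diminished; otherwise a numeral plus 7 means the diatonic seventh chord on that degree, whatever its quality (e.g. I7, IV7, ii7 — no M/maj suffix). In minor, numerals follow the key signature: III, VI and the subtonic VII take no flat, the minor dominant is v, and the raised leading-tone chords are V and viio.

Stacked in thirds the chord is A-C#-E: a major triad on A.
A is scale degree 5 in D minor, and a major triad on that degree is written V.
With C# in the bass the chord is in first inversion, so the figured bass is 6.

V6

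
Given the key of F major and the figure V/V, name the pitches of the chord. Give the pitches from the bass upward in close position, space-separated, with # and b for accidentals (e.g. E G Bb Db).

V/V is a secondary dominant — the dominant triad of V. V in F major is C, so the applied chord's root is G, a perfect fifth above.
Building a major triad on G gives G-B-D.

G B D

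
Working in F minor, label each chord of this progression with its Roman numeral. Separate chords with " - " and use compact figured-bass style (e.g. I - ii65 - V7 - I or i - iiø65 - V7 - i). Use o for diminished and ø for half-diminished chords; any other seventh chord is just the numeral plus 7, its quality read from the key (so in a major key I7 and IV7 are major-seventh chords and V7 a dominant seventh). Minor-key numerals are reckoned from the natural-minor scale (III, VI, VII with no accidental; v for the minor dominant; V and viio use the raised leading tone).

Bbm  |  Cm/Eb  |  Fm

Bbm has root Bb, degree 4 in F minor, so iv.
Cm/Eb: root C is the dominant; minor triad there is v6.
Fm: root F is the tonic; minor triad there is i.

iv - v6 - i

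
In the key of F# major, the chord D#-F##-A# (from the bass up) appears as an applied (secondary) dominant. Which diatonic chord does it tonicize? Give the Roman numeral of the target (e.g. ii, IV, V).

The chord is a major triad on D#.
A dominant resolves down a perfect fifth: D# → G#. In F# major, G# is scale degree 2, i.e. ii.

ii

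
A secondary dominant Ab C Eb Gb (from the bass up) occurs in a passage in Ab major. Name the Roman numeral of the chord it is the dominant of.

IV

The chord is a dominant seventh chord on Ab.
A dominant resolves down a perfect fifth: Ab → Db. In Ab major, Db is scale degree 4, i.e. IV.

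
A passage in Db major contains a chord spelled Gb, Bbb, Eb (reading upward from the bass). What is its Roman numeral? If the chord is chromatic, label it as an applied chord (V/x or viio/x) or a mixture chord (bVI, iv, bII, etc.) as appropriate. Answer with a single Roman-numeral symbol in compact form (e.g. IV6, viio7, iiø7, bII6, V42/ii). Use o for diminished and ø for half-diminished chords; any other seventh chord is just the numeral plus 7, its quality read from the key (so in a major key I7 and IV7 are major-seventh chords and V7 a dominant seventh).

iio6

The pitches Eb-Gb-Bbb form a diminished triad rooted on Eb.
Eb is the second degree of Db major. This is the diminished supertonic triad, borrowed from the parallel minor.
With Gb in the bass the chord is in first inversion, so the figured bass is 6.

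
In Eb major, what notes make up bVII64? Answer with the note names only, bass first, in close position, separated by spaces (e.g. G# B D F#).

Ab Db F

Scale degree 7 in Eb major is D; lowering it a half step gives Db. bVII64 is a major triad on the lowered seventh degree (the subtonic), borrowed from the parallel minor.
So the chord is Db-F-Ab, a major triad.
The figured bass 64 indicates second inversion, placing the fifth (Ab) in the bass: Ab-Db-F.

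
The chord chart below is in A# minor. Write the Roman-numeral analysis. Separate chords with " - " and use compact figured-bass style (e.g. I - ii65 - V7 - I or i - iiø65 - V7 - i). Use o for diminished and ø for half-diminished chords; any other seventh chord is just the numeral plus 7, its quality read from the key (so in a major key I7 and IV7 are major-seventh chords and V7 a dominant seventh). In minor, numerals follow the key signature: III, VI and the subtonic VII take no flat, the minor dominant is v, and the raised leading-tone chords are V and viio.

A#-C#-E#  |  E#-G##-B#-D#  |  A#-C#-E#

i - V7 - i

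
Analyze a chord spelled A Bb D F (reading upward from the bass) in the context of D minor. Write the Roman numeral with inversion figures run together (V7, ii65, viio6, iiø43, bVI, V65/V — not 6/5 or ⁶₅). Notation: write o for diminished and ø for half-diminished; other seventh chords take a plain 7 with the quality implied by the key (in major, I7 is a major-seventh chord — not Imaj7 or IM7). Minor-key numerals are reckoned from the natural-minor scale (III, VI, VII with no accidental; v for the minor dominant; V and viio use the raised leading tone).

Stacked in thirds the chord is Bb-D-F-A: a major seventh chord on Bb.
Bb is scale degree 6 in D minor, and a major seventh chord on that degree is written VI7.
With A in the bass the chord is in third inversion, so the figured bass is 42.

VI42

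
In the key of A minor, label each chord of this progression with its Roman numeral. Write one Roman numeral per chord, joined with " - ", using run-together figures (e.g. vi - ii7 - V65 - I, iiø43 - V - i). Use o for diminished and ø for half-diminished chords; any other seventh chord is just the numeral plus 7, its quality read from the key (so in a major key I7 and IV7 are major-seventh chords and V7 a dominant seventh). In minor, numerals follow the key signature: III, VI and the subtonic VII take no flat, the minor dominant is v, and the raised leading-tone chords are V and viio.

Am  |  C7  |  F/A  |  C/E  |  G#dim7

i - V7/VI - VI6 - III6 - viio7

Am has root A, degree 1 in A minor, so i.
C7 is the secondary dominant of VI (dominant seventh chord on C): V7/VI.
F/A: major triad on F = scale degree 6 → VI6.
C/E: root C is the mediant; major triad there is III6.
G#dim7: fully diminished seventh chord on G# = scale degree 7 → viio7.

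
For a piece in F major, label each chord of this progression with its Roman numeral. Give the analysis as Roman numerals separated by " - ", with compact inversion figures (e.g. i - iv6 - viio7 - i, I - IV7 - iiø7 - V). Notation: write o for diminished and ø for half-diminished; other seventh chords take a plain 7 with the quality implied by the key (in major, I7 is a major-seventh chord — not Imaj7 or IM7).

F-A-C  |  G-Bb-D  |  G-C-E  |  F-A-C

F-A-C has root F, degree 1 in F major, so I.
G-Bb-D: minor triad on G = scale degree 2 → ii.
G-C-E: major triad on C = scale degree 5 → V64.
F-A-C: root F is the tonic; major triad there is I.

I - ii - V64 - I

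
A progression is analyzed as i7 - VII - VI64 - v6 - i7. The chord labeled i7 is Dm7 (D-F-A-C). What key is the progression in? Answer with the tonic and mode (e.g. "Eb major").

D minor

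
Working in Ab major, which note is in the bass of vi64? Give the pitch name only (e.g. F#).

C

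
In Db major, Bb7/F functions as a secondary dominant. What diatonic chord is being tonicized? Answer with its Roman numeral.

ii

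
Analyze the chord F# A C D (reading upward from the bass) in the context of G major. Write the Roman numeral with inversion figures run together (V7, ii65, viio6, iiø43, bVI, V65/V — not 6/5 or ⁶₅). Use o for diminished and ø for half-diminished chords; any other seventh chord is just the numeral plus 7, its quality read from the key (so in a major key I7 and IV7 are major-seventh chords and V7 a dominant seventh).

V65

Stacked in thirds the chord is D-F#-A-C: a dominant seventh chord on D.
D is scale degree 5 in G major, and a dominant seventh chord on that degree is written V7.
With F# in the bass the chord is in first inversion, so the figured bass is 65.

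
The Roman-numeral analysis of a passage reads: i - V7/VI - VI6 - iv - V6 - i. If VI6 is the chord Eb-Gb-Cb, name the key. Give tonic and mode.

VI6 is given as Eb-Gb-Cb — a major triad with root Cb.
If Cb is scale degree 6 and the mode makes that degree carry a major triad, the tonic is Eb and the mode is minor.

Eb minor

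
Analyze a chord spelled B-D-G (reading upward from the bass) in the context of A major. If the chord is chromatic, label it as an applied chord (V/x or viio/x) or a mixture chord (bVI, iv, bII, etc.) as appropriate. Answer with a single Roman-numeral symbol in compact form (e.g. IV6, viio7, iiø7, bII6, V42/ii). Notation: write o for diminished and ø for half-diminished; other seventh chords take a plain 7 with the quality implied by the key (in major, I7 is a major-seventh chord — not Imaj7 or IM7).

The pitches G-B-D form a major triad rooted on G.
G is the lowered seventh degree of A major (diatonic 7 would be G#). This is a major triad on the lowered seventh degree (the subtonic), borrowed from the parallel minor.
With B in the bass the chord is in first inversion, so the figured bass is 6.

bVII6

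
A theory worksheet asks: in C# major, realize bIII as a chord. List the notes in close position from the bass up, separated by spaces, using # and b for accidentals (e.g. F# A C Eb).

E G# B

bIII is a major triad on the lowered third degree, borrowed from the parallel minor. In C# major that root is E.
So the chord is E-G#-B, a major triad.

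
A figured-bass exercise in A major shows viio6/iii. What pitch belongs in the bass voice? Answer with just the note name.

The applied chord viio6/iii is rooted on B#: B#-D#-F#.
The figure 6 means first inversion — the third is in the bass.

D#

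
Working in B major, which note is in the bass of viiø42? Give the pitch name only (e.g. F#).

G#

viiø in B major has root A#; the chord is A#-C#-E-G#.
The figure 42 means third inversion — the seventh is in the bass.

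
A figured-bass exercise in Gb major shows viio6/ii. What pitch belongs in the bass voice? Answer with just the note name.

Bb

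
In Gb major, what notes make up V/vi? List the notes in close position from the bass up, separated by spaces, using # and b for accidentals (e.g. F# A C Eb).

Bb D F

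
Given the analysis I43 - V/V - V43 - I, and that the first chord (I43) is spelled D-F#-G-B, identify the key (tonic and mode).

G major

The anchor chord is a major seventh chord on G, labeled I43.
If G is scale degree 1 and the mode makes that degree carry a major seventh chord, the tonic is G and the mode is major.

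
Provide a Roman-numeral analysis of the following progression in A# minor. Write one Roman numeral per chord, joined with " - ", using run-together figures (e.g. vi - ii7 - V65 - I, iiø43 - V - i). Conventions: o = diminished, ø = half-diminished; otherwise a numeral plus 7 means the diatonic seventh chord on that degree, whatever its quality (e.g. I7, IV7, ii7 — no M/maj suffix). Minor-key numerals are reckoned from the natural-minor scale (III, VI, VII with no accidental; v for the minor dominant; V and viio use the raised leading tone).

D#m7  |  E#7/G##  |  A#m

iv7 - V65 - i

D#m7: root D# is the subdominant; minor seventh chord there is iv7.
E#7/G## has root E#, degree 5 in A# minor, so V65.
A#m: root A# is the tonic; minor triad there is i.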